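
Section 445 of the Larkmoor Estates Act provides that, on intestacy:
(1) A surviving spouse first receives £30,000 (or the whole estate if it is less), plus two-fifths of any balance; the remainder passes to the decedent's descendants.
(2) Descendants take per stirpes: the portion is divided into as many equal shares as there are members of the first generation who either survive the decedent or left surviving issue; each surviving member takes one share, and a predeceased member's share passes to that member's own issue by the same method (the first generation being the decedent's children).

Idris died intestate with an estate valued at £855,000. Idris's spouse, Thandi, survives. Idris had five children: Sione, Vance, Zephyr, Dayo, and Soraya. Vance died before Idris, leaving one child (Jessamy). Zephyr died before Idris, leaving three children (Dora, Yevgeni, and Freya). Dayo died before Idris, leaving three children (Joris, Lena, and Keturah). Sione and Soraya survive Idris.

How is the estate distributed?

Thandi: £360,000; Sione: £99,000; Jessamy: £99,000; Dora: £33,000; Yevgeni: £33,000; Freya: £33,000; Joris: £33,000; Lena: £33,000; Keturah: £33,000; Soraya: £99,000

Thandi first takes £30,000, leaving a balance of £825,000. Thandi then takes two-fifths of the balance (£330,000), for a total of £360,000. The remaining £495,000 passes to the descendants.
The descendants' portion (£495,000) is divided into 5 shares of £99,000: Sione and Soraya each take £99,000; Vance's £99,000 share passes to Vance's issue; Zephyr's £99,000 share passes to Zephyr's issue; Dayo's £99,000 share passes to Dayo's issue.
Vance's share (£99,000) passes entirely to Jessamy.
Zephyr's share (£99,000) is divided into 3 shares of £33,000: Dora, Yevgeni, and Freya each take £33,000.
Dayo's share (£99,000) is divided into 3 shares of £33,000: Joris, Lena, and Keturah each take £33,000.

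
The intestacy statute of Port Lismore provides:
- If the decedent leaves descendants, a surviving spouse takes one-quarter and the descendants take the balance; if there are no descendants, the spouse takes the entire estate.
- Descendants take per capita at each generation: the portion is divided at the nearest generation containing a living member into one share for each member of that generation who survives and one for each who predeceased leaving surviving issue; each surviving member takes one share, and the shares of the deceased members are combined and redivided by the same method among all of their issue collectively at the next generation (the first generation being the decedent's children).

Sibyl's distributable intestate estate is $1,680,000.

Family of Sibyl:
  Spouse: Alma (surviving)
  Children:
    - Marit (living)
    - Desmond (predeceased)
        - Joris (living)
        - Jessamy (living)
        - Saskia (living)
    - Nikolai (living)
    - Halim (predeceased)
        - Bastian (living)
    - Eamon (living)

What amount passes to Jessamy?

Jessamy receives $126,000.

Alma takes one-quarter of $1,680,000 = $420,000. The remaining $1,260,000 passes to the descendants.
The descendants' portion ($1,260,000) is divided at the children's generation into 5 shares of $252,000. Marit, Nikolai, and Eamon each take $252,000. The 2 shares of the deceased (Desmond and Halim) are combined into a pool of $504,000.
That pool ($504,000) is divided at the grandchildren's generation equally among Joris, Jessamy, Saskia, and Bastian: $126,000 each.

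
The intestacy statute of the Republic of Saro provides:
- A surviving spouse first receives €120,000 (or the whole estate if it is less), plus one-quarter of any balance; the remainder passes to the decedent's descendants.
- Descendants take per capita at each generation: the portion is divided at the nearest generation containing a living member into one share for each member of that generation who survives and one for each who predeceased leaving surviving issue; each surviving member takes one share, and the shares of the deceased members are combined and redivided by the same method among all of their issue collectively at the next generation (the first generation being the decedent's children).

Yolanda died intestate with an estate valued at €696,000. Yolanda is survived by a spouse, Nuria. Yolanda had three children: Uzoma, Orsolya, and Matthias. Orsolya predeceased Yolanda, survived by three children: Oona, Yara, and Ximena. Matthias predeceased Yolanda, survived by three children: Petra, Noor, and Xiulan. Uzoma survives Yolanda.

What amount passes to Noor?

Noor receives €48,000.

Nuria first takes €120,000, leaving a balance of €576,000. Nuria then takes one-quarter of the balance (€144,000), for a total of €264,000. The remaining €432,000 passes to the descendants.
The descendants' portion (€432,000) is divided at the children's generation into 3 shares of €144,000. Uzoma takes €144,000. The 2 shares of the deceased (Orsolya and Matthias) are combined into a pool of €288,000.
That pool (€288,000) is divided at the grandchildren's generation equally among Oona, Yara, Ximena, Petra, Noor, and Xiulan: €48,000 each.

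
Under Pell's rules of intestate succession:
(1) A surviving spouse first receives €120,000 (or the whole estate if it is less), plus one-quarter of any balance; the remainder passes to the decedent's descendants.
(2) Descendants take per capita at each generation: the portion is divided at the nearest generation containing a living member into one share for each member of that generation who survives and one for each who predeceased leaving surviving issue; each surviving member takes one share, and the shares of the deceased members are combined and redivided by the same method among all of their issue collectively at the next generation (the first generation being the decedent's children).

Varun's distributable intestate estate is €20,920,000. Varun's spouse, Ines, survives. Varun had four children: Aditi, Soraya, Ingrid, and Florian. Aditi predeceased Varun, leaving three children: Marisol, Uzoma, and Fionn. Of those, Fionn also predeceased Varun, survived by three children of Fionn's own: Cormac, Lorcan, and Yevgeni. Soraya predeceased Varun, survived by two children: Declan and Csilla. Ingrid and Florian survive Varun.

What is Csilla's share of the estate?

Ines first takes €120,000, leaving a balance of €20,800,000. Ines then takes one-quarter of the balance (€5,200,000), for a total of €5,320,000. The remaining €15,600,000 passes to the descendants.
The descendants' portion (€15,600,000) is divided at the children's generation into 4 shares of €3,900,000. Ingrid and Florian each take €3,900,000. The 2 shares of the deceased (Aditi and Soraya) are combined into a pool of €7,800,000.
That pool (€7,800,000) is divided at the grandchildren's generation into 5 shares of €1,560,000. Marisol, Uzoma, Declan, and Csilla each take €1,560,000. The remaining share for the deceased Fionn (€1,560,000) is carried to the next generation.
That pool (€1,560,000) is divided at the great-grandchildren's generation equally among Cormac, Lorcan, and Yevgeni: €520,000 each.

Csilla receives €1,560,000.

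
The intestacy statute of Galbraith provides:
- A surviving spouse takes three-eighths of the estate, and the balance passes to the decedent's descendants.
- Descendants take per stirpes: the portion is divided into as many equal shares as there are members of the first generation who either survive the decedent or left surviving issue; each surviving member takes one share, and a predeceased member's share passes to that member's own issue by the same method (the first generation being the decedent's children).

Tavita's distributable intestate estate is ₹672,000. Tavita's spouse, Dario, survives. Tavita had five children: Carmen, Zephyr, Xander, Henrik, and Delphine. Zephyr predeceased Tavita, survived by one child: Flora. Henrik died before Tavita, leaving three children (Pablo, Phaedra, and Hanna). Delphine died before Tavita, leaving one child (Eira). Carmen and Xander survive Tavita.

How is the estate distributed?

Dario: ₹252,000; Carmen: ₹84,000; Flora: ₹84,000; Xander: ₹84,000; Pablo: ₹28,000; Phaedra: ₹28,000; Hanna: ₹28,000; Eira: ₹84,000

Dario takes three-eighths of ₹672,000 = ₹252,000. The remaining ₹420,000 passes to the descendants.
The descendants' portion (₹420,000) is divided into 5 shares of ₹84,000: Carmen and Xander each take ₹84,000; Zephyr's ₹84,000 share passes to Zephyr's issue; Henrik's ₹84,000 share passes to Henrik's issue; Delphine's ₹84,000 share passes to Delphine's issue.
Zephyr's share (₹84,000) passes entirely to Flora.
Henrik's share (₹84,000) is divided into 3 shares of ₹28,000: Pablo, Phaedra, and Hanna each take ₹28,000.
Delphine's share (₹84,000) passes entirely to Eira.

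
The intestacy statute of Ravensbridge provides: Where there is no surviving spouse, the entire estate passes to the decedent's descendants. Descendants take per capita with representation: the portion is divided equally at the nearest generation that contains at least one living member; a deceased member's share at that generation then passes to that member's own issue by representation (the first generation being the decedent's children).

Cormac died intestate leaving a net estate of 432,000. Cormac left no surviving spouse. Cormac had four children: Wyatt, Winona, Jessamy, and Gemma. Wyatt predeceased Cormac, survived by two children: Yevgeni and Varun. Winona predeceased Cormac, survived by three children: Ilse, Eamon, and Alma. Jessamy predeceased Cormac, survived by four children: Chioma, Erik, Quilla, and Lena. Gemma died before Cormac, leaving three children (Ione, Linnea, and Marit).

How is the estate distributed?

The entire 432,000 passes to the descendants.
No child survives, so the initial division is made at the grandchildren's generation.
That amount (432,000) is divided into 12 shares of 36,000: Yevgeni, Varun, Ilse, Eamon, Alma, Chioma, Erik, Quilla, Lena, Ione, Linnea, and Marit each take 36,000.

Yevgeni: 36,000; Varun: 36,000; Ilse: 36,000; Eamon: 36,000; Alma: 36,000; Chioma: 36,000; Erik: 36,000; Quilla: 36,000; Lena: 36,000; Ione: 36,000; Linnea: 36,000; Marit: 36,000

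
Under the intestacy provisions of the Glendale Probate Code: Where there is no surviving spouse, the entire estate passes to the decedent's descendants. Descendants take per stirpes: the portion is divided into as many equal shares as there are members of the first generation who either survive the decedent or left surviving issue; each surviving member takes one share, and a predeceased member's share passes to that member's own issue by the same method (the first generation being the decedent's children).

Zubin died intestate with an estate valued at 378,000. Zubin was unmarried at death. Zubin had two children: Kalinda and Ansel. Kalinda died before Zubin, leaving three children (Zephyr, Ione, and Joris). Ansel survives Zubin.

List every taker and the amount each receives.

The entire 378,000 passes to the descendants.
That amount (378,000) is divided into 2 shares of 189,000: Ansel takes 189,000; Kalinda's 189,000 share passes to Kalinda's issue.
Kalinda's share (189,000) is divided into 3 shares of 63,000: Zephyr, Ione, and Joris each take 63,000.

Zephyr: 63,000; Ione: 63,000; Joris: 63,000; Ansel: 189,000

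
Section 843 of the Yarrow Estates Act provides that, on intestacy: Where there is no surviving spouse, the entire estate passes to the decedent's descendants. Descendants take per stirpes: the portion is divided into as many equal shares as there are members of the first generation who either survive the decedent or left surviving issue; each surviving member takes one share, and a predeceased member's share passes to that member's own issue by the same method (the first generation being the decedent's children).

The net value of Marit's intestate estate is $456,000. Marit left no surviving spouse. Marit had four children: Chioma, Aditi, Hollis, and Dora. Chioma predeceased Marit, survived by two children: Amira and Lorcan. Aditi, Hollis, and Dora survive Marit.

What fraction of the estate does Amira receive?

The entire $456,000 passes to the descendants.
That amount ($456,000) is divided into 4 shares of $114,000: Aditi, Hollis, and Dora each take $114,000; Chioma's $114,000 share passes to Chioma's issue.
Chioma's share ($114,000) is divided into 2 shares of $57,000: Amira and Lorcan each take $57,000.

Amira receives 1/8 of the estate.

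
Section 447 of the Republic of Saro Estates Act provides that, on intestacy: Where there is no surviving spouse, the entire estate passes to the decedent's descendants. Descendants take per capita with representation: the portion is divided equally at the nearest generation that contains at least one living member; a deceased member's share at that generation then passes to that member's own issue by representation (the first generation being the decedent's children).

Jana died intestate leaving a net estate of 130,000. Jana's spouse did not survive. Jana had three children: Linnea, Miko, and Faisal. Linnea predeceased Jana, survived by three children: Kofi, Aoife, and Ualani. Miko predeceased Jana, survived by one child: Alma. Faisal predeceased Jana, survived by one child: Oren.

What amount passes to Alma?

Alma receives 26,000.

The entire 130,000 passes to the descendants.
No child survives, so the initial division is made at the grandchildren's generation.
That amount (130,000) is divided into 5 shares of 26,000: Kofi, Aoife, Ualani, Alma, and Oren each take 26,000.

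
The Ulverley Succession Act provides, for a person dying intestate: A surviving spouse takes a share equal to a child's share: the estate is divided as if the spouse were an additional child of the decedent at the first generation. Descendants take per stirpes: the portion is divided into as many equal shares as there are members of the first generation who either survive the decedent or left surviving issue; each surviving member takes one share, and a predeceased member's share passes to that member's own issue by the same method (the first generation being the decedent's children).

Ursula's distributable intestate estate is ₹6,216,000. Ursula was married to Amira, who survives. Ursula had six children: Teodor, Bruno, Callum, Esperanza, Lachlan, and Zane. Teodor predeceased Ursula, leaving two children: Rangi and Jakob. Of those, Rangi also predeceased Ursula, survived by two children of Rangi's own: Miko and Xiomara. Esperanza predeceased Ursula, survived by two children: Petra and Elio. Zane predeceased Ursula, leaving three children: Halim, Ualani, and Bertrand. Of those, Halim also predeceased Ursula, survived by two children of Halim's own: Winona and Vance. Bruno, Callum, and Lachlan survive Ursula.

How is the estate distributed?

The spouse counts as an additional share at the children's level, so there are 7 primary shares of ₹888,000. Amira takes one such share (₹888,000).
The children's combined portion (₹5,328,000) is divided into 6 shares of ₹888,000: Bruno, Callum, and Lachlan each take ₹888,000; Teodor's ₹888,000 share passes to Teodor's issue; Esperanza's ₹888,000 share passes to Esperanza's issue; Zane's ₹888,000 share passes to Zane's issue.
Teodor's share (₹888,000) is divided into 2 shares of ₹444,000: Jakob takes ₹444,000; Rangi's ₹444,000 share passes to Rangi's issue.
Rangi's share (₹444,000) is divided into 2 shares of ₹222,000: Miko and Xiomara each take ₹222,000.
Esperanza's share (₹888,000) is divided into 2 shares of ₹444,000: Petra and Elio each take ₹444,000.
Zane's share (₹888,000) is divided into 3 shares of ₹296,000: Ualani and Bertrand each take ₹296,000; Halim's ₹296,000 share passes to Halim's issue.
Halim's share (₹296,000) is divided into 2 shares of ₹148,000: Winona and Vance each take ₹148,000.

Amira: ₹888,000; Miko: ₹222,000; Xiomara: ₹222,000; Jakob: ₹444,000; Bruno: ₹888,000; Callum: ₹888,000; Petra: ₹444,000; Elio: ₹444,000; Lachlan: ₹888,000; Winona: ₹148,000; Vance: ₹148,000; Ualani: ₹296,000; Bertrand: ₹296,000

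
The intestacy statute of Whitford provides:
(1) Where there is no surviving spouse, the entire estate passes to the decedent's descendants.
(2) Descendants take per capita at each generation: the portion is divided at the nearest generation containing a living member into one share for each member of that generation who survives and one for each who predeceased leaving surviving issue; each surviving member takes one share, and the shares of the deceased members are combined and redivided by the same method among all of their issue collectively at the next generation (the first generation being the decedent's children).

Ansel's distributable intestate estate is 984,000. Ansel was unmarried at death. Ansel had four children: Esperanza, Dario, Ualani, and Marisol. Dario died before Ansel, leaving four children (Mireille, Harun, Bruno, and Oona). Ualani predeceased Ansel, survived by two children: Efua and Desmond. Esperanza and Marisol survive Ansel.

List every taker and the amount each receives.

Esperanza: 246,000; Mireille: 82,000; Harun: 82,000; Bruno: 82,000; Oona: 82,000; Efua: 82,000; Desmond: 82,000; Marisol: 246,000

The entire 984,000 passes to the descendants.
That amount (984,000) is divided at the children's generation into 4 shares of 246,000. Esperanza and Marisol each take 246,000. The 2 shares of the deceased (Dario and Ualani) are combined into a pool of 492,000.
That pool (492,000) is divided at the grandchildren's generation equally among Mireille, Harun, Bruno, Oona, Efua, and Desmond: 82,000 each.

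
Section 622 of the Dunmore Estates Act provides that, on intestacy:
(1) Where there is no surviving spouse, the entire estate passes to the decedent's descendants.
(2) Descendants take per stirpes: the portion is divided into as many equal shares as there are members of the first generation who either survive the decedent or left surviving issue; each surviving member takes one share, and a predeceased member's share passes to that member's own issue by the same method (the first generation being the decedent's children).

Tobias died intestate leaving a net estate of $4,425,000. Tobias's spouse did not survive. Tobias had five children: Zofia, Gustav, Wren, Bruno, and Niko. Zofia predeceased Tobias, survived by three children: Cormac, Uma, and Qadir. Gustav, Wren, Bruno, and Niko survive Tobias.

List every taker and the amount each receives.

The entire $4,425,000 passes to the descendants.
That amount ($4,425,000) is divided into 5 shares of $885,000: Gustav, Wren, Bruno, and Niko each take $885,000; Zofia's $885,000 share passes to Zofia's issue.
Zofia's share ($885,000) is divided into 3 shares of $295,000: Cormac, Uma, and Qadir each take $295,000.

Cormac: $295,000; Uma: $295,000; Qadir: $295,000; Gustav: $885,000; Wren: $885,000; Bruno: $885,000; Niko: $885,000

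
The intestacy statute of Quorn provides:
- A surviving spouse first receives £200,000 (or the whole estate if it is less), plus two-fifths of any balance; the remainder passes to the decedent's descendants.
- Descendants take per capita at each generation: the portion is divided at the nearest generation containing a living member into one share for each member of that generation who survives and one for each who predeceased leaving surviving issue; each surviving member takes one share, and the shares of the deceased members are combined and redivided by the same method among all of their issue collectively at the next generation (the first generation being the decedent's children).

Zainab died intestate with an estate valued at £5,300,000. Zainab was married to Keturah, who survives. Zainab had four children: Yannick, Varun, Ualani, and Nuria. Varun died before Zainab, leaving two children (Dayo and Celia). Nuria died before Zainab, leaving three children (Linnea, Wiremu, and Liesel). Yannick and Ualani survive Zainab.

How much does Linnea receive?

Keturah first takes £200,000, leaving a balance of £5,100,000. Keturah then takes two-fifths of the balance (£2,040,000), for a total of £2,240,000. The remaining £3,060,000 passes to the descendants.
The descendants' portion (£3,060,000) is divided at the children's generation into 4 shares of £765,000. Yannick and Ualani each take £765,000. The 2 shares of the deceased (Varun and Nuria) are combined into a pool of £1,530,000.
That pool (£1,530,000) is divided at the grandchildren's generation equally among Dayo, Celia, Linnea, Wiremu, and Liesel: £306,000 each.

Linnea receives £306,000.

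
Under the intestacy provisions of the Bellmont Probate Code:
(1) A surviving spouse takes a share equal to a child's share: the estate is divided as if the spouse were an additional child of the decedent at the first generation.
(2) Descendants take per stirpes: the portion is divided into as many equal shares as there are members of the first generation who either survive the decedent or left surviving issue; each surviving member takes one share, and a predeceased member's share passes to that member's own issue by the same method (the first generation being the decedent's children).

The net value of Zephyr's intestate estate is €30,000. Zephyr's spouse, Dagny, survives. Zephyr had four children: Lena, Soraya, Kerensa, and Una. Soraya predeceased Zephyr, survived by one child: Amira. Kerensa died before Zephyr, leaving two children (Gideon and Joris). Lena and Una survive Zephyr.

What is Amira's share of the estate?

Amira receives €6,000.

The spouse counts as an additional share at the children's level, so there are 5 primary shares of €6,000. Dagny takes one such share (€6,000).
The children's combined portion (€24,000) is divided into 4 shares of €6,000: Lena and Una each take €6,000; Soraya's €6,000 share passes to Soraya's issue; Kerensa's €6,000 share passes to Kerensa's issue.
Soraya's share (€6,000) passes entirely to Amira.
Kerensa's share (€6,000) is divided into 2 shares of €3,000: Gideon and Joris each take €3,000.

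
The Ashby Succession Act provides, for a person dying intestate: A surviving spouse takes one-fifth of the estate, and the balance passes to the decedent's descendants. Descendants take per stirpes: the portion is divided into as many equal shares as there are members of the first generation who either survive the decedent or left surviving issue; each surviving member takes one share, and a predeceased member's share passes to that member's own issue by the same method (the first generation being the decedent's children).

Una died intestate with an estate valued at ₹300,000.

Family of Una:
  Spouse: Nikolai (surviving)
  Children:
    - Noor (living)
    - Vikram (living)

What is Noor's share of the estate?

Noor receives ₹120,000.

Nikolai takes one-fifth of ₹300,000 = ₹60,000. The remaining ₹240,000 passes to the descendants.
The descendants' portion (₹240,000) is divided into 2 shares of ₹120,000: Noor and Vikram each take ₹120,000.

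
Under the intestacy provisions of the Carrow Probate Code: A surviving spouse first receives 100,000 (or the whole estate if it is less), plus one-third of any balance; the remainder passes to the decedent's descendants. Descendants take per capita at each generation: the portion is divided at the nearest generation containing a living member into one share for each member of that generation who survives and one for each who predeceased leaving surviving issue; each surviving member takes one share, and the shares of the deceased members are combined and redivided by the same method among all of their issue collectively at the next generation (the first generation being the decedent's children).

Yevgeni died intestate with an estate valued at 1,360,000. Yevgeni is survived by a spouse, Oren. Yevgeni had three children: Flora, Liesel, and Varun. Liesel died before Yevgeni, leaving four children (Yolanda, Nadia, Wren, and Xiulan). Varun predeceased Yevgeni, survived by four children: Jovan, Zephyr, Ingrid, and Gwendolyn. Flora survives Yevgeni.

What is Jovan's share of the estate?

Oren first takes 100,000, leaving a balance of 1,260,000. Oren then takes one-third of the balance (420,000), for a total of 520,000. The remaining 840,000 passes to the descendants.
The descendants' portion (840,000) is divided at the children's generation into 3 shares of 280,000. Flora takes 280,000. The 2 shares of the deceased (Liesel and Varun) are combined into a pool of 560,000.
That pool (560,000) is divided at the grandchildren's generation equally among Yolanda, Nadia, Wren, Xiulan, Jovan, Zephyr, Ingrid, and Gwendolyn: 70,000 each.

Jovan receives 70,000.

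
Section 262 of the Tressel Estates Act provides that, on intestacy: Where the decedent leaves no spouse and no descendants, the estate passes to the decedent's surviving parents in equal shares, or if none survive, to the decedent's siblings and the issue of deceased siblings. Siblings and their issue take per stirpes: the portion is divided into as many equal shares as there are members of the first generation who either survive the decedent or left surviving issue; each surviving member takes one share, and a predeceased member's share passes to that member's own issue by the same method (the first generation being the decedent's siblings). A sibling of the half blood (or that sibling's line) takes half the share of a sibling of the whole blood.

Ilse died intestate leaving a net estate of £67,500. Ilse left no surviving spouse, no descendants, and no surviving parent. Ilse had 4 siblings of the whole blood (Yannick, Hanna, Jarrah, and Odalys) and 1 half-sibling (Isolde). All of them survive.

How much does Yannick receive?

The entire £67,500 passes to the siblings and their issue.
Counting each half-blood sibling's line as half a unit, there are 9/2 units in £67,500, so one unit is £15,000. Whole-blood lines (Yannick, Hanna, Jarrah, and Odalys) take £15,000 each; half-blood lines (Isolde) take £7,500 each.

Yannick receives £15,000.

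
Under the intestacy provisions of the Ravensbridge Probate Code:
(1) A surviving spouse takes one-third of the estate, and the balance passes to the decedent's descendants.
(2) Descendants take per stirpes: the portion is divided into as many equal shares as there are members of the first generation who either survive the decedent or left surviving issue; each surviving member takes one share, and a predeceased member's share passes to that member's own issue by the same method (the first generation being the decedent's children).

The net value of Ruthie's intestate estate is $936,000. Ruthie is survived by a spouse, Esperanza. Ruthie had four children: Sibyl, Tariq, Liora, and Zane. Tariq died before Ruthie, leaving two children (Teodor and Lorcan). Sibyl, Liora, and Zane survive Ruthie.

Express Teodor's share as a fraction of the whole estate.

Esperanza takes one-third of $936,000 = $312,000. The remaining $624,000 passes to the descendants.
The descendants' portion ($624,000) is divided into 4 shares of $156,000: Sibyl, Liora, and Zane each take $156,000; Tariq's $156,000 share passes to Tariq's issue.
Tariq's share ($156,000) is divided into 2 shares of $78,000: Teodor and Lorcan each take $78,000.

Teodor receives 1/12 of the estate.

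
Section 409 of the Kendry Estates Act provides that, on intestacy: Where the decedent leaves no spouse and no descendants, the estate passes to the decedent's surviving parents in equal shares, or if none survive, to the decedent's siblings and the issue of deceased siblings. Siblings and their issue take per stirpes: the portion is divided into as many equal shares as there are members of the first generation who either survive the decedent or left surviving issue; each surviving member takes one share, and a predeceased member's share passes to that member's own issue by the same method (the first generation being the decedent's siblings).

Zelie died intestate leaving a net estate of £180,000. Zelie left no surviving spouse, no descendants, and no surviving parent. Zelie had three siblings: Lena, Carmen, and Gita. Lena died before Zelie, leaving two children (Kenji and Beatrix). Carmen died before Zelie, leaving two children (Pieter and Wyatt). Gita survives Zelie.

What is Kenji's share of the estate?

The entire £180,000 passes to the siblings and their issue.
That amount (£180,000) is divided into 3 shares of £60,000: Gita takes £60,000; Lena's £60,000 share passes to Lena's issue; Carmen's £60,000 share passes to Carmen's issue.
Lena's share (£60,000) is divided into 2 shares of £30,000: Kenji and Beatrix each take £30,000.
Carmen's share (£60,000) is divided into 2 shares of £30,000: Pieter and Wyatt each take £30,000.

Kenji receives £30,000.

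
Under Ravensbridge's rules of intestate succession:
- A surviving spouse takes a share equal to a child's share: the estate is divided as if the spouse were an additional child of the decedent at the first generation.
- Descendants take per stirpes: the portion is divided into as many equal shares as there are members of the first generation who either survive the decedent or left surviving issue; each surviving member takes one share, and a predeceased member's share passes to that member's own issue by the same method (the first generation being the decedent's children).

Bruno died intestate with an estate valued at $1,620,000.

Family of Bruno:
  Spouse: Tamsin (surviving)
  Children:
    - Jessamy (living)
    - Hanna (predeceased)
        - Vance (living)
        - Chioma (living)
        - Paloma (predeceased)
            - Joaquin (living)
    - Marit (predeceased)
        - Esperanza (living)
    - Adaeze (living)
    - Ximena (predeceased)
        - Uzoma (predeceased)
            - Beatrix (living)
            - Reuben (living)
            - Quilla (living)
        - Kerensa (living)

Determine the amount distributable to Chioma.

The spouse counts as an additional share at the children's level, so there are 6 primary shares of $270,000. Tamsin takes one such share ($270,000).
The children's combined portion ($1,350,000) is divided into 5 shares of $270,000: Jessamy and Adaeze each take $270,000; Hanna's $270,000 share passes to Hanna's issue; Marit's $270,000 share passes to Marit's issue; Ximena's $270,000 share passes to Ximena's issue.
Hanna's share ($270,000) is divided into 3 shares of $90,000: Vance and Chioma each take $90,000; Paloma's $90,000 share passes to Paloma's issue.
Paloma's share ($90,000) passes entirely to Joaquin.
Marit's share ($270,000) passes entirely to Esperanza.
Ximena's share ($270,000) is divided into 2 shares of $135,000: Kerensa takes $135,000; Uzoma's $135,000 share passes to Uzoma's issue.
Uzoma's share ($135,000) is divided into 3 shares of $45,000: Beatrix, Reuben, and Quilla each take $45,000.

Chioma receives $90,000.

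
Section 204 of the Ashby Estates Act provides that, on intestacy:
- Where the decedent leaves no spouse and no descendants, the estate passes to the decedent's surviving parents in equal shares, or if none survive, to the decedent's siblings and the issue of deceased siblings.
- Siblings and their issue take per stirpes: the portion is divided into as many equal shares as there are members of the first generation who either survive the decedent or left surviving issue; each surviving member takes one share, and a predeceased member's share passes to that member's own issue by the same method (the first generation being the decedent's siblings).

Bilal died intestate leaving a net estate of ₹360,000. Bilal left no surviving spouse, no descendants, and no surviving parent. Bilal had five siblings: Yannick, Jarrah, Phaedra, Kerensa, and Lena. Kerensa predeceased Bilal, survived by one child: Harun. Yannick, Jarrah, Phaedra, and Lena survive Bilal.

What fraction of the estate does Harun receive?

Harun receives 1/5 of the estate.

The entire ₹360,000 passes to the siblings and their issue.
That amount (₹360,000) is divided into 5 shares of ₹72,000: Yannick, Jarrah, Phaedra, and Lena each take ₹72,000; Kerensa's ₹72,000 share passes to Kerensa's issue.
Kerensa's share (₹72,000) passes entirely to Harun.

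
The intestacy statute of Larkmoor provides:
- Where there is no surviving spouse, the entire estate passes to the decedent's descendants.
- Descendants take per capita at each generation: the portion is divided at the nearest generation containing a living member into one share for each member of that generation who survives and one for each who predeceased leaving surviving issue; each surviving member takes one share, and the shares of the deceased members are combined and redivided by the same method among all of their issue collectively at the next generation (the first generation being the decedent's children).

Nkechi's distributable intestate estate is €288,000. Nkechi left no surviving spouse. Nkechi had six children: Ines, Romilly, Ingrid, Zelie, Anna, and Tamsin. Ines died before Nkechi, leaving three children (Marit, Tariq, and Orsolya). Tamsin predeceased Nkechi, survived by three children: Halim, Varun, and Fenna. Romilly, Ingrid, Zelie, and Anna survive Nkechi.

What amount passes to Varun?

Varun receives €16,000.

The entire €288,000 passes to the descendants.
That amount (€288,000) is divided at the children's generation into 6 shares of €48,000. Romilly, Ingrid, Zelie, and Anna each take €48,000. The 2 shares of the deceased (Ines and Tamsin) are combined into a pool of €96,000.
That pool (€96,000) is divided at the grandchildren's generation equally among Marit, Tariq, Orsolya, Halim, Varun, and Fenna: €16,000 each.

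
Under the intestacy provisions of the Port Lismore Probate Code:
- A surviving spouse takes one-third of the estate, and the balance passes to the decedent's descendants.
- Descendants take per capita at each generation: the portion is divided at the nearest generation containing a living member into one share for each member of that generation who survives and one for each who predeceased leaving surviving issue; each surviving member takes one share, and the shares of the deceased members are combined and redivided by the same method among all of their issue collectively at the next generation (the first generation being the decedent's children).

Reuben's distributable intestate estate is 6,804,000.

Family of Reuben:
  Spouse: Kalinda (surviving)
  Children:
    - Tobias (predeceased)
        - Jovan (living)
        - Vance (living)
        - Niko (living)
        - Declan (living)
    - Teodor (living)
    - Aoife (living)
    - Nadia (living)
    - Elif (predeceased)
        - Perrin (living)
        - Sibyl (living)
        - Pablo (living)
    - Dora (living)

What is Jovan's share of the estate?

Jovan receives 216,000.

Kalinda takes one-third of 6,804,000 = 2,268,000. The remaining 4,536,000 passes to the descendants.
The descendants' portion (4,536,000) is divided at the children's generation into 6 shares of 756,000. Teodor, Aoife, Nadia, and Dora each take 756,000. The 2 shares of the deceased (Tobias and Elif) are combined into a pool of 1,512,000.
That pool (1,512,000) is divided at the grandchildren's generation equally among Jovan, Vance, Niko, Declan, Perrin, Sibyl, and Pablo: 216,000 each.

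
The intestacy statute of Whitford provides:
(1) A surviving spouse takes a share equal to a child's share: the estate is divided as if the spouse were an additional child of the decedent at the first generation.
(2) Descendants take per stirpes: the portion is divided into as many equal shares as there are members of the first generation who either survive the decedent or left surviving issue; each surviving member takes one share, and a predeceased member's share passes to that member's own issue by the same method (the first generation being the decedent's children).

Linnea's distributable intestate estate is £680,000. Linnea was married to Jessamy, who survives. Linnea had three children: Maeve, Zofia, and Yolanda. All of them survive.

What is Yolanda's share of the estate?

The spouse counts as an additional share at the children's level, so there are 4 primary shares of £170,000. Jessamy takes one such share (£170,000).
The children's combined portion (£510,000) is divided into 3 shares of £170,000: Maeve, Zofia, and Yolanda each take £170,000.

Yolanda receives £170,000.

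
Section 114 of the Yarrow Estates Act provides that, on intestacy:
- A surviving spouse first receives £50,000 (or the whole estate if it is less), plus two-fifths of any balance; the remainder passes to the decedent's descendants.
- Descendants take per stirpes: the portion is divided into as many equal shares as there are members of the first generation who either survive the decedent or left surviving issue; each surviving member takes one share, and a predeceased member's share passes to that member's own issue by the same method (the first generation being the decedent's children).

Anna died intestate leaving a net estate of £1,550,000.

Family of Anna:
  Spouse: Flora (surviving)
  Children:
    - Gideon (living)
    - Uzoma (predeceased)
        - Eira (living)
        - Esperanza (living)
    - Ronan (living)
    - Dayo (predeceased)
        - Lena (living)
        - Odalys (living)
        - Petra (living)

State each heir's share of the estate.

Flora: £650,000; Gideon: £225,000; Eira: £112,500; Esperanza: £112,500; Ronan: £225,000; Lena: £75,000; Odalys: £75,000; Petra: £75,000

Flora first takes £50,000, leaving a balance of £1,500,000. Flora then takes two-fifths of the balance (£600,000), for a total of £650,000. The remaining £900,000 passes to the descendants.
The descendants' portion (£900,000) is divided into 4 shares of £225,000: Gideon and Ronan each take £225,000; Uzoma's £225,000 share passes to Uzoma's issue; Dayo's £225,000 share passes to Dayo's issue.
Uzoma's share (£225,000) is divided into 2 shares of £112,500: Eira and Esperanza each take £112,500.
Dayo's share (£225,000) is divided into 3 shares of £75,000: Lena, Odalys, and Petra each take £75,000.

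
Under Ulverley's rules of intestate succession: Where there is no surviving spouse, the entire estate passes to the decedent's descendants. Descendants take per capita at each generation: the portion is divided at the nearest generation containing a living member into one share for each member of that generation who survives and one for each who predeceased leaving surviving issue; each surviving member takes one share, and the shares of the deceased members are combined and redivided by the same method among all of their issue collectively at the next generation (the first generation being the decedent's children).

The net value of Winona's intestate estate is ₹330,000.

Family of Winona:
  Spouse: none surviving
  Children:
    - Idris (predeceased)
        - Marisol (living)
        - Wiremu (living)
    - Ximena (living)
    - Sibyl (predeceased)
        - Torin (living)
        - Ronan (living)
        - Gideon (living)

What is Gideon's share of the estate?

The entire ₹330,000 passes to the descendants.
That amount (₹330,000) is divided at the children's generation into 3 shares of ₹110,000. Ximena takes ₹110,000. The 2 shares of the deceased (Idris and Sibyl) are combined into a pool of ₹220,000.
That pool (₹220,000) is divided at the grandchildren's generation equally among Marisol, Wiremu, Torin, Ronan, and Gideon: ₹44,000 each.

Gideon receives ₹44,000.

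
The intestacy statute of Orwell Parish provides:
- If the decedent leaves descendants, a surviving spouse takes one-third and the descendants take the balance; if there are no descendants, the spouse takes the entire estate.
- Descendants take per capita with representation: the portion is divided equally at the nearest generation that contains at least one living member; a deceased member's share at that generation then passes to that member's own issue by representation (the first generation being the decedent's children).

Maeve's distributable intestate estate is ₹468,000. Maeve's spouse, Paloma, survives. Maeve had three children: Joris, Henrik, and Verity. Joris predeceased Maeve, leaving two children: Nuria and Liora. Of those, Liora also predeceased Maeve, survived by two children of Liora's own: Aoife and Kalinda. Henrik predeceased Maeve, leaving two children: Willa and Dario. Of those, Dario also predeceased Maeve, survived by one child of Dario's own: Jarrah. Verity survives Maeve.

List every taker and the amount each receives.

Paloma takes one-third of ₹468,000 = ₹156,000. The remaining ₹312,000 passes to the descendants.
The descendants' portion (₹312,000) is divided into 3 shares of ₹104,000: Verity takes ₹104,000; Joris's ₹104,000 share passes to Joris's issue; Henrik's ₹104,000 share passes to Henrik's issue.
Joris's share (₹104,000) is divided into 2 shares of ₹52,000: Nuria takes ₹52,000; Liora's ₹52,000 share passes to Liora's issue.
Liora's share (₹52,000) is divided into 2 shares of ₹26,000: Aoife and Kalinda each take ₹26,000.
Henrik's share (₹104,000) is divided into 2 shares of ₹52,000: Willa takes ₹52,000; Dario's ₹52,000 share passes to Dario's issue.
Dario's share (₹52,000) passes entirely to Jarrah.

Paloma: ₹156,000; Nuria: ₹52,000; Aoife: ₹26,000; Kalinda: ₹26,000; Willa: ₹52,000; Jarrah: ₹52,000; Verity: ₹104,000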